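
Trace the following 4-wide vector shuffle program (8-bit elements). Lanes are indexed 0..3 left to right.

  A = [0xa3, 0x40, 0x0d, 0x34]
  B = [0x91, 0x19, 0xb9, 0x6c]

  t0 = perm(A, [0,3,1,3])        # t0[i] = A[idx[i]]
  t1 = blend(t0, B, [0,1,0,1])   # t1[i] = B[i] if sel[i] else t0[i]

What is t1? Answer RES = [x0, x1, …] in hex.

RES = [0xa3, 0x19, 0x40, 0x6c]

→ t0 |a3|34|40|34|
→ t1 |a3|19|40|6c|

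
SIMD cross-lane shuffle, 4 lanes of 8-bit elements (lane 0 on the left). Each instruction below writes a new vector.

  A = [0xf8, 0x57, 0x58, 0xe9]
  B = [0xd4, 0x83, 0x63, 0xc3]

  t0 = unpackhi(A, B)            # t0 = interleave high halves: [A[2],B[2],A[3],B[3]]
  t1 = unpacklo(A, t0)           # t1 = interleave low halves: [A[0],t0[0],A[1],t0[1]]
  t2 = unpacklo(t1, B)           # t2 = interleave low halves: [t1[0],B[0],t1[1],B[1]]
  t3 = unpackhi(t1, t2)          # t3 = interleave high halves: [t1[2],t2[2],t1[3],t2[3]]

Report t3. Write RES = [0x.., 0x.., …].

t0 = [0x58, 0x63, 0xe9, 0xc3]
t1 = [0xf8, 0x58, 0x57, 0x63]
t2 = [0xf8, 0xd4, 0x58, 0x83]
t3 = [0x57, 0x58, 0x63, 0x83]

RES = [0x57, 0x58, 0x63, 0x83]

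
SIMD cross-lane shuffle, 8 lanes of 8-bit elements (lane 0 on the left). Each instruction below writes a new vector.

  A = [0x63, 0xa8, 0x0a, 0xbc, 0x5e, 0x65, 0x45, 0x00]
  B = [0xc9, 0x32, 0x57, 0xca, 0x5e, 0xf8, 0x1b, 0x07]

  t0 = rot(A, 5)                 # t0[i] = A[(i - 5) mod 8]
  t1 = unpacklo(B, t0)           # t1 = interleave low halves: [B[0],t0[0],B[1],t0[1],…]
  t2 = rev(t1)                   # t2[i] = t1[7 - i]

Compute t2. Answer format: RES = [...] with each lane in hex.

RES = [0x45, 0xca, 0x65, 0x57, 0x5e, 0x32, 0xbc, 0xc9]

  t0: bc 5e 65 45 00 63 a8 0a
  t1: c9 bc 32 5e 57 65 ca 45
  t2: 45 ca 65 57 5e 32 bc c9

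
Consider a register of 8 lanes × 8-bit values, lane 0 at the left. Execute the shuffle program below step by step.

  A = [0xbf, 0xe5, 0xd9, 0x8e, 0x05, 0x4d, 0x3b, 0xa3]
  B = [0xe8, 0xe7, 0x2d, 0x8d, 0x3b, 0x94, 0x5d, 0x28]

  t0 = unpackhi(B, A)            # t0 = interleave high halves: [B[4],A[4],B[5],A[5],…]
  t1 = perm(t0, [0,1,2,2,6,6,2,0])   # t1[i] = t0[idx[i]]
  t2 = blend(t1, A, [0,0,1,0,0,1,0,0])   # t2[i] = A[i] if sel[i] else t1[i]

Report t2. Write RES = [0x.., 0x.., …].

t0 = [0x3b, 0x05, 0x94, 0x4d, 0x5d, 0x3b, 0x28, 0xa3]
t1 = [0x3b, 0x05, 0x94, 0x94, 0x28, 0x28, 0x94, 0x3b]
t2 = [0x3b, 0x05, 0xd9, 0x94, 0x28, 0x4d, 0x94, 0x3b]

RES = [0x3b, 0x05, 0xd9, 0x94, 0x28, 0x4d, 0x94, 0x3b]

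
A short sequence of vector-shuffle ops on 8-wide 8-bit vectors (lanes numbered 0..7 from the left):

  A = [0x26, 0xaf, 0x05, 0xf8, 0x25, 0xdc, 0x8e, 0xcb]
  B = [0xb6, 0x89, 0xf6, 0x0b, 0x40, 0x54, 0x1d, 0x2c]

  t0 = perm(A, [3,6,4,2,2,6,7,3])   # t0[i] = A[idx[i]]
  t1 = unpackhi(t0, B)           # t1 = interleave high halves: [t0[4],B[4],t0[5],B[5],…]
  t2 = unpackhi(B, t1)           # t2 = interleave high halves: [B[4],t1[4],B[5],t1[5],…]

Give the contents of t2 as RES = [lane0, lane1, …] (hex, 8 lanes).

  t0: f8 8e 25 05 05 8e cb f8
  t1: 05 40 8e 54 cb 1d f8 2c
  t2: 40 cb 54 1d 1d f8 2c 2c

RES = [0x40, 0xcb, 0x54, 0x1d, 0x1d, 0xf8, 0x2c, 0x2c]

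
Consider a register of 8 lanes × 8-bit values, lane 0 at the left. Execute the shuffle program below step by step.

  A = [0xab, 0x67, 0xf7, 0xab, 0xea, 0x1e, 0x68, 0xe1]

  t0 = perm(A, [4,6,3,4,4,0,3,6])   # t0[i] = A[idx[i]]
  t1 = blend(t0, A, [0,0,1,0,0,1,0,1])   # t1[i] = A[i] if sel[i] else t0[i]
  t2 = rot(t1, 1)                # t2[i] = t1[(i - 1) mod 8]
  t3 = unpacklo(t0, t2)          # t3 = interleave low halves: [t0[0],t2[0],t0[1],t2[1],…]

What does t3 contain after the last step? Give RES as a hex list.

RES = [0xea, 0xe1, 0x68, 0xea, 0xab, 0x68, 0xea, 0xf7]

t0 = [0xea, 0x68, 0xab, 0xea, 0xea, 0xab, 0xab, 0x68]
t1 = [0xea, 0x68, 0xf7, 0xea, 0xea, 0x1e, 0xab, 0xe1]
t2 = [0xe1, 0xea, 0x68, 0xf7, 0xea, 0xea, 0x1e, 0xab]
t3 = [0xea, 0xe1, 0x68, 0xea, 0xab, 0x68, 0xea, 0xf7]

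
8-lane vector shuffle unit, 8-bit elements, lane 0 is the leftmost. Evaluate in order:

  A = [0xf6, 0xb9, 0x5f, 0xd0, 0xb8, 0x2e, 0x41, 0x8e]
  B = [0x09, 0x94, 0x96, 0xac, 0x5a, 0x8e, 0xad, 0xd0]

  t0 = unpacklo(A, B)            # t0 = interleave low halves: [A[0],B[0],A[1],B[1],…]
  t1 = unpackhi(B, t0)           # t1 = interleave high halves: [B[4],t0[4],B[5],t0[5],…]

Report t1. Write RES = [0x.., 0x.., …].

RES = [ 0x5a  0x5f  0x8e  0x96  0xad  0xd0  0xd0  0xac ]

→ t0 |f6|09|b9|94|5f|96|d0|ac|
→ t1 |5a|5f|8e|96|ad|d0|d0|ac|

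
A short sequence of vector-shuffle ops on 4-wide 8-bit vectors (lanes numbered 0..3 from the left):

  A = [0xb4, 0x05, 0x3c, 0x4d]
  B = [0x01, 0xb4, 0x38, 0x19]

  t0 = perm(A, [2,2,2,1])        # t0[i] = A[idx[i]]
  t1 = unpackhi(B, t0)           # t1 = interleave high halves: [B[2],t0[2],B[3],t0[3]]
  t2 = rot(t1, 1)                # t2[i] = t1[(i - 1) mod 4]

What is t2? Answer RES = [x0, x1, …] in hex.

RES = [ 0x05  0x38  0x3c  0x19 ]

→ t0 |3c|3c|3c|05|
→ t1 |38|3c|19|05|
→ t2 |05|38|3c|19|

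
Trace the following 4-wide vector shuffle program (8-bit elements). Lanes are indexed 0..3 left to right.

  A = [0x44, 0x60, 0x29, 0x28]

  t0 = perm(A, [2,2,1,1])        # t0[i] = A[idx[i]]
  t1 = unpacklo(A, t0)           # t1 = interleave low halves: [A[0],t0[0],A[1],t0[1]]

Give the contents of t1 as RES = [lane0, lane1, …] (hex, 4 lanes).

t0 = [0x29, 0x29, 0x60, 0x60]
t1 = [0x44, 0x29, 0x60, 0x29]

RES = [ 0x44  0x29  0x60  0x29 ]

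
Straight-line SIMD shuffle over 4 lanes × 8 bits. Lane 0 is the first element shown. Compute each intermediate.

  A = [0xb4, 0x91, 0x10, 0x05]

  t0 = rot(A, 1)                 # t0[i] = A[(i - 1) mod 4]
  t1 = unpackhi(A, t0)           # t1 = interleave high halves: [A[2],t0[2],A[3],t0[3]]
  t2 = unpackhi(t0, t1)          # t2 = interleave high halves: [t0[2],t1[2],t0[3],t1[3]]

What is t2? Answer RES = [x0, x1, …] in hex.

RES = [ 0x91  0x05  0x10  0x10 ]

  t0: 05 b4 91 10
  t1: 10 91 05 10
  t2: 91 05 10 10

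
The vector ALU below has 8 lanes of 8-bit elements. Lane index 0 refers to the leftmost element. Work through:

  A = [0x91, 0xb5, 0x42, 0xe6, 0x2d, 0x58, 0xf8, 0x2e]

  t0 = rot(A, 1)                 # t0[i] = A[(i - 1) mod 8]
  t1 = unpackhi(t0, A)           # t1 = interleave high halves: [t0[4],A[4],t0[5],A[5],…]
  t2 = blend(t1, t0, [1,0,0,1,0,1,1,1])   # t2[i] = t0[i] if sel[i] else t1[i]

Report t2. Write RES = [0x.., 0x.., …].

RES = [ 0x2e  0x2d  0x2d  0x42  0x58  0x2d  0x58  0xf8 ]

t0 = [0x2e, 0x91, 0xb5, 0x42, 0xe6, 0x2d, 0x58, 0xf8]
t1 = [0xe6, 0x2d, 0x2d, 0x58, 0x58, 0xf8, 0xf8, 0x2e]
t2 = [0x2e, 0x2d, 0x2d, 0x42, 0x58, 0x2d, 0x58, 0xf8]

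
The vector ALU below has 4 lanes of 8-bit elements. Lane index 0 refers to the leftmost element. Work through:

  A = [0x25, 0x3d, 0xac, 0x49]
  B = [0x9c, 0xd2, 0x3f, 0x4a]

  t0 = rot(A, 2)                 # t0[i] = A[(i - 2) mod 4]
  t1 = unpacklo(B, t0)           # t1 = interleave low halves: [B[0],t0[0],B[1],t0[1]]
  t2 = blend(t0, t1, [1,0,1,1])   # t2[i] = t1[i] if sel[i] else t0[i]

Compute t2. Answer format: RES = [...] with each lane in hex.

RES = [ 0x9c  0x49  0xd2  0x49 ]

  t0: ac 49 25 3d
  t1: 9c ac d2 49
  t2: 9c 49 d2 49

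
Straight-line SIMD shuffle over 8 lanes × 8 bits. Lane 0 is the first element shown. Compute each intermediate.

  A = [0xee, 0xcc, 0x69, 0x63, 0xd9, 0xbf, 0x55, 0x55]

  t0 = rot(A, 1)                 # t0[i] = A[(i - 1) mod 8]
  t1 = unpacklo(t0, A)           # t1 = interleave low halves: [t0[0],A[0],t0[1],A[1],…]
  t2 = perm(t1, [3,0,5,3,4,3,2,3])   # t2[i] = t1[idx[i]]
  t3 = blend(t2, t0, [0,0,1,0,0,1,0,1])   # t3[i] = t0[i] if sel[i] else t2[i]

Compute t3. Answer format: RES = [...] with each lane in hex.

RES = [ 0xcc  0x55  0xcc  0xcc  0xcc  0xd9  0xee  0x55 ]

→ t0 |55|ee|cc|69|63|d9|bf|55|
→ t1 |55|ee|ee|cc|cc|69|69|63|
→ t2 |cc|55|69|cc|cc|cc|ee|cc|
→ t3 |cc|55|cc|cc|cc|d9|ee|55|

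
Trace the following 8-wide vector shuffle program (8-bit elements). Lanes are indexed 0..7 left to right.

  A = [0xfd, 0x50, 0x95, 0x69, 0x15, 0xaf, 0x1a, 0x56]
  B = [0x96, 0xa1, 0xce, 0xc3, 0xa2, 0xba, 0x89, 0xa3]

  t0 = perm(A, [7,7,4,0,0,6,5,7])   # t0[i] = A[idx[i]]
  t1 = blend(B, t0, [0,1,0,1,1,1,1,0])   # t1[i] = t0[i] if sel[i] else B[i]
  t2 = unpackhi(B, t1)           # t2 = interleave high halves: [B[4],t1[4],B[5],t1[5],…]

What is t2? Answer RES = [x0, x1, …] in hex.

RES = [0xa2, 0xfd, 0xba, 0x1a, 0x89, 0xaf, 0xa3, 0xa3]

→ t0 |56|56|15|fd|fd|1a|af|56|
→ t1 |96|56|ce|fd|fd|1a|af|a3|
→ t2 |a2|fd|ba|1a|89|af|a3|a3|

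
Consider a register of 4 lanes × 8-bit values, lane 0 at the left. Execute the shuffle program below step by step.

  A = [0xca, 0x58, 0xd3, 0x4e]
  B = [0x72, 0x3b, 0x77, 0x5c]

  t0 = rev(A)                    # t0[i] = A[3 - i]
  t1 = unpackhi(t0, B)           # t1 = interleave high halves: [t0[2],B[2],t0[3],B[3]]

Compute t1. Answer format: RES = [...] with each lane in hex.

t0 = [0x4e, 0xd3, 0x58, 0xca]
t1 = [0x58, 0x77, 0xca, 0x5c]

RES = [ 0x58  0x77  0xca  0x5c ]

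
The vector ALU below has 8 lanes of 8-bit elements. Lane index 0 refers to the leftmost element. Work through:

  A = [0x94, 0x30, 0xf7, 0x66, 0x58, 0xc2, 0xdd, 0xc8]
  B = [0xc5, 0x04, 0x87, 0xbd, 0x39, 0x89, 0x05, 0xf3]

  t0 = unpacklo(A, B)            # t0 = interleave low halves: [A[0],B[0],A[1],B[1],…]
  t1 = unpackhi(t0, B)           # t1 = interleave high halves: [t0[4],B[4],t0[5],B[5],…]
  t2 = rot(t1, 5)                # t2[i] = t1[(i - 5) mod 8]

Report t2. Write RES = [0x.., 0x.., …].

t0 = [0x94, 0xc5, 0x30, 0x04, 0xf7, 0x87, 0x66, 0xbd]
t1 = [0xf7, 0x39, 0x87, 0x89, 0x66, 0x05, 0xbd, 0xf3]
t2 = [0x89, 0x66, 0x05, 0xbd, 0xf3, 0xf7, 0x39, 0x87]

RES = [0x89, 0x66, 0x05, 0xbd, 0xf3, 0xf7, 0x39, 0x87]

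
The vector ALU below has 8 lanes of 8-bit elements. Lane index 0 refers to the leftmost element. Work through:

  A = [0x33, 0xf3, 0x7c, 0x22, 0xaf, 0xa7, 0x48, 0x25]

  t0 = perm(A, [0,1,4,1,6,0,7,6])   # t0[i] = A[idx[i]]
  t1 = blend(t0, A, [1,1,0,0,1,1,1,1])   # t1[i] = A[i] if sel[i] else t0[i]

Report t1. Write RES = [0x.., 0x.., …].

t0 = [0x33, 0xf3, 0xaf, 0xf3, 0x48, 0x33, 0x25, 0x48]
t1 = [0x33, 0xf3, 0xaf, 0xf3, 0xaf, 0xa7, 0x48, 0x25]

RES = [0x33, 0xf3, 0xaf, 0xf3, 0xaf, 0xa7, 0x48, 0x25]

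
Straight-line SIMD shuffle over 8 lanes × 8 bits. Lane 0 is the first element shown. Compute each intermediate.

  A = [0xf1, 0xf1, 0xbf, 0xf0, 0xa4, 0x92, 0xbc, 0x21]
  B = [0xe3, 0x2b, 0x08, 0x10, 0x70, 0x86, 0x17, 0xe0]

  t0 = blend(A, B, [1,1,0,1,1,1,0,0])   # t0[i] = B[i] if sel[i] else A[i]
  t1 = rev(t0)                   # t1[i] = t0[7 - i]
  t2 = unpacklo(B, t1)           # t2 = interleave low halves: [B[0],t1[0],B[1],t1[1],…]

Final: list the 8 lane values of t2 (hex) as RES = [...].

→ t0 |e3|2b|bf|10|70|86|bc|21|
→ t1 |21|bc|86|70|10|bf|2b|e3|
→ t2 |e3|21|2b|bc|08|86|10|70|

RES = [0xe3, 0x21, 0x2b, 0xbc, 0x08, 0x86, 0x10, 0x70]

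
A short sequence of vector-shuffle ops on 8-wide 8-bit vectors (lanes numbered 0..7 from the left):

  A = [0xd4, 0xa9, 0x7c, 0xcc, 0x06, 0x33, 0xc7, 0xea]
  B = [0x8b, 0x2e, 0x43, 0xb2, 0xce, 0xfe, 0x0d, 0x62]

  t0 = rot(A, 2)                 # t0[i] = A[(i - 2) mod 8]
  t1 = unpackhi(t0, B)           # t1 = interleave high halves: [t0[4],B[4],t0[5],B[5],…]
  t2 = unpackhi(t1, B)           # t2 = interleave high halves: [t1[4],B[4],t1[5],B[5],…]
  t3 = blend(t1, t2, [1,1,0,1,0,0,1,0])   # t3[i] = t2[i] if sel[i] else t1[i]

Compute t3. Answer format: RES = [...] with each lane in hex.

  t0: c7 ea d4 a9 7c cc 06 33
  t1: 7c ce cc fe 06 0d 33 62
  t2: 06 ce 0d fe 33 0d 62 62
  t3: 06 ce cc fe 06 0d 62 62

RES = [0x06, 0xce, 0xcc, 0xfe, 0x06, 0x0d, 0x62, 0x62]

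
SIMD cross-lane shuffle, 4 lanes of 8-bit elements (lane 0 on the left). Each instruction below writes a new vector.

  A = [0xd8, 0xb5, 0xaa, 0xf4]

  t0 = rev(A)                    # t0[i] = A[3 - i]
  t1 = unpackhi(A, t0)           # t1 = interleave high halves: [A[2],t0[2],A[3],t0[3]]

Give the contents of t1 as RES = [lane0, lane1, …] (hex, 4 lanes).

→ t0 |f4|aa|b5|d8|
→ t1 |aa|b5|f4|d8|

RES = [0xaa, 0xb5, 0xf4, 0xd8]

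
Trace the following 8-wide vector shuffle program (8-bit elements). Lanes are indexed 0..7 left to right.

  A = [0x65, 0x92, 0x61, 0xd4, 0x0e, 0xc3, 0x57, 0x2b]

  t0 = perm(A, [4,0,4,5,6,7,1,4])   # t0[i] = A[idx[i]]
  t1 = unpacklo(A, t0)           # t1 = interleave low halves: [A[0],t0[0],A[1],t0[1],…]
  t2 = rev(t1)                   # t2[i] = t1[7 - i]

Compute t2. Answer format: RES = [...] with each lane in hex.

RES = [ 0xc3  0xd4  0x0e  0x61  0x65  0x92  0x0e  0x65 ]

t0 = [0x0e, 0x65, 0x0e, 0xc3, 0x57, 0x2b, 0x92, 0x0e]
t1 = [0x65, 0x0e, 0x92, 0x65, 0x61, 0x0e, 0xd4, 0xc3]
t2 = [0xc3, 0xd4, 0x0e, 0x61, 0x65, 0x92, 0x0e, 0x65]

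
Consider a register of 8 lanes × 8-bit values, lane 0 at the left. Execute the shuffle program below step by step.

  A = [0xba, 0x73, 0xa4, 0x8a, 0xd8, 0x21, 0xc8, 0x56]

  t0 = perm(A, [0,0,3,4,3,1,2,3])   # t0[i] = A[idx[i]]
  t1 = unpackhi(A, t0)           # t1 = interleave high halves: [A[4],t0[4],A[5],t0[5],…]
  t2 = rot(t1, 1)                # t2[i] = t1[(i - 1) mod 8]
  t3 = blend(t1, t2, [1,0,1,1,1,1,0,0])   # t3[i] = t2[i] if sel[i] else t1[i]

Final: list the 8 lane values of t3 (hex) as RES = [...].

→ t0 |ba|ba|8a|d8|8a|73|a4|8a|
→ t1 |d8|8a|21|73|c8|a4|56|8a|
→ t2 |8a|d8|8a|21|73|c8|a4|56|
→ t3 |8a|8a|8a|21|73|c8|56|8a|

RES = [ 0x8a  0x8a  0x8a  0x21  0x73  0xc8  0x56  0x8a ]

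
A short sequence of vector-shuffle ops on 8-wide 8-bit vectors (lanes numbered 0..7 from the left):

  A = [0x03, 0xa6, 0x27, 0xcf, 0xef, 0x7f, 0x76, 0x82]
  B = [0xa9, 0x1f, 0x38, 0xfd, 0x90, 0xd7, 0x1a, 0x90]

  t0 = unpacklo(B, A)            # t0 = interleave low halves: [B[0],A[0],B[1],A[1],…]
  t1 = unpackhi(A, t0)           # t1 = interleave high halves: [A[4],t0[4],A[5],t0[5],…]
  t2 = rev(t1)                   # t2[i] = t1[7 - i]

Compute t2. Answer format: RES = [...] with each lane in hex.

→ t0 |a9|03|1f|a6|38|27|fd|cf|
→ t1 |ef|38|7f|27|76|fd|82|cf|
→ t2 |cf|82|fd|76|27|7f|38|ef|

RES = [0xcf, 0x82, 0xfd, 0x76, 0x27, 0x7f, 0x38, 0xef]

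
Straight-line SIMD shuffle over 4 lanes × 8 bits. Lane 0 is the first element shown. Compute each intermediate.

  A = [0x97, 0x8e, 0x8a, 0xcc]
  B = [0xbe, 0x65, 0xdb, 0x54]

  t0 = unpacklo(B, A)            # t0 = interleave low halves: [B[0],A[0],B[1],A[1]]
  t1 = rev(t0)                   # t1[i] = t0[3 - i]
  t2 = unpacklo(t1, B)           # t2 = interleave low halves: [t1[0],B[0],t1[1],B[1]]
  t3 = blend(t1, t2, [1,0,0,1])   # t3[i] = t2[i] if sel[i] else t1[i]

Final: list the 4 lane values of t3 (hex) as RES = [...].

RES = [0x8e, 0x65, 0x97, 0x65]

→ t0 |be|97|65|8e|
→ t1 |8e|65|97|be|
→ t2 |8e|be|65|65|
→ t3 |8e|65|97|65|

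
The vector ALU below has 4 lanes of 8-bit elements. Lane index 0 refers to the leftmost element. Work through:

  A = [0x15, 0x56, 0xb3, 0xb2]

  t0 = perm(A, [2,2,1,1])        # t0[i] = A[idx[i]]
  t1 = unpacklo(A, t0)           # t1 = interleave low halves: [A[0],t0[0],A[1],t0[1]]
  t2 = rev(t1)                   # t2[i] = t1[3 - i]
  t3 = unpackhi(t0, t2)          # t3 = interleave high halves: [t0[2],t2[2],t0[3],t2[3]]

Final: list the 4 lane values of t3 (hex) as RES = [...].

RES = [ 0x56  0xb3  0x56  0x15 ]

  t0: b3 b3 56 56
  t1: 15 b3 56 b3
  t2: b3 56 b3 15
  t3: 56 b3 56 15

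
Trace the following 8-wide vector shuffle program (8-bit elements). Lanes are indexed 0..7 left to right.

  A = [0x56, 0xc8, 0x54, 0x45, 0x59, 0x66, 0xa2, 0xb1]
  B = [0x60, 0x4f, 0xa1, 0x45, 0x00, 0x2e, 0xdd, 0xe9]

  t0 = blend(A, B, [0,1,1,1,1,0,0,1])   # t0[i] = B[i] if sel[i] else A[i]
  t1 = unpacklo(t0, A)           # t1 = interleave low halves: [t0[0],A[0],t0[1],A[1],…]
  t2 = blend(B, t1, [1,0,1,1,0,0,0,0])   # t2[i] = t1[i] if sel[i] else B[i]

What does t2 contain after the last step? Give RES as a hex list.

t0 = [0x56, 0x4f, 0xa1, 0x45, 0x00, 0x66, 0xa2, 0xe9]
t1 = [0x56, 0x56, 0x4f, 0xc8, 0xa1, 0x54, 0x45, 0x45]
t2 = [0x56, 0x4f, 0x4f, 0xc8, 0x00, 0x2e, 0xdd, 0xe9]

RES = [0x56, 0x4f, 0x4f, 0xc8, 0x00, 0x2e, 0xdd, 0xe9]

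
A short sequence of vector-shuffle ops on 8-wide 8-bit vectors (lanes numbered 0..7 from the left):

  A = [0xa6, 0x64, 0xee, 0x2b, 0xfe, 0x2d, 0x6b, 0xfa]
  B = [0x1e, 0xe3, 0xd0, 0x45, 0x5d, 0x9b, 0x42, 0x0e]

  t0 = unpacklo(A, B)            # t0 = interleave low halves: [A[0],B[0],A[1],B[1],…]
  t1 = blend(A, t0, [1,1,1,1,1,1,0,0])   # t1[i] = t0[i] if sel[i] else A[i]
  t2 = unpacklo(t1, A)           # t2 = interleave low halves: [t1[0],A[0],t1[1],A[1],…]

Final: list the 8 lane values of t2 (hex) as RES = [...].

→ t0 |a6|1e|64|e3|ee|d0|2b|45|
→ t1 |a6|1e|64|e3|ee|d0|6b|fa|
→ t2 |a6|a6|1e|64|64|ee|e3|2b|

RES = [0xa6, 0xa6, 0x1e, 0x64, 0x64, 0xee, 0xe3, 0x2b]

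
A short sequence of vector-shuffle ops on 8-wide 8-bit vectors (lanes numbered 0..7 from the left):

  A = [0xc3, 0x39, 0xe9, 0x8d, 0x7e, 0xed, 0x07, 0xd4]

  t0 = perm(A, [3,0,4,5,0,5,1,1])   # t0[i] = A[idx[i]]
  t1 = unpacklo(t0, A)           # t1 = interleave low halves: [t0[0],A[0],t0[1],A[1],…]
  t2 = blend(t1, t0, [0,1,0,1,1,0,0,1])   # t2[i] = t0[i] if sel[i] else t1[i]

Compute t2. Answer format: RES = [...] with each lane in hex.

RES = [0x8d, 0xc3, 0xc3, 0xed, 0xc3, 0xe9, 0xed, 0x39]

t0 = [0x8d, 0xc3, 0x7e, 0xed, 0xc3, 0xed, 0x39, 0x39]
t1 = [0x8d, 0xc3, 0xc3, 0x39, 0x7e, 0xe9, 0xed, 0x8d]
t2 = [0x8d, 0xc3, 0xc3, 0xed, 0xc3, 0xe9, 0xed, 0x39]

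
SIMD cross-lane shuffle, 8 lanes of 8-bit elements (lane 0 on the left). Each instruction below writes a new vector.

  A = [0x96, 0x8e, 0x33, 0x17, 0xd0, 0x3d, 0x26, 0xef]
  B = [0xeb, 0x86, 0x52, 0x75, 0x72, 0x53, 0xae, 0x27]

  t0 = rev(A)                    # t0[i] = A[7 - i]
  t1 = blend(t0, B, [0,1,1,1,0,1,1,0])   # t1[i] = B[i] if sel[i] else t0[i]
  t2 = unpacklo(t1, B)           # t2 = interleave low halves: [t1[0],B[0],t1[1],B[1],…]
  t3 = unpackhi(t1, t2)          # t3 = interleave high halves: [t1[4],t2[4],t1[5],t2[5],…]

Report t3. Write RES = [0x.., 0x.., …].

t0 = [0xef, 0x26, 0x3d, 0xd0, 0x17, 0x33, 0x8e, 0x96]
t1 = [0xef, 0x86, 0x52, 0x75, 0x17, 0x53, 0xae, 0x96]
t2 = [0xef, 0xeb, 0x86, 0x86, 0x52, 0x52, 0x75, 0x75]
t3 = [0x17, 0x52, 0x53, 0x52, 0xae, 0x75, 0x96, 0x75]

RES = [0x17, 0x52, 0x53, 0x52, 0xae, 0x75, 0x96, 0x75]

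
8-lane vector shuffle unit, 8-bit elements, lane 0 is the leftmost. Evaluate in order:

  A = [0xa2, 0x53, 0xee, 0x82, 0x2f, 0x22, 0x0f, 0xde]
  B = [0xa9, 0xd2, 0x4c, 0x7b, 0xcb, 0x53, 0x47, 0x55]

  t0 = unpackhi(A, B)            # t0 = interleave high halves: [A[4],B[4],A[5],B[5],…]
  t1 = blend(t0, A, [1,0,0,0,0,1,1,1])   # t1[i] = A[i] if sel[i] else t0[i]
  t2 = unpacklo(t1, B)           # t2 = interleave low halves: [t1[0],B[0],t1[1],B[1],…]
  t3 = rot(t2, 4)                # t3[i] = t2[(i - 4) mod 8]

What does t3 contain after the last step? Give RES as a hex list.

RES = [ 0x22  0x4c  0x53  0x7b  0xa2  0xa9  0xcb  0xd2 ]

  t0: 2f cb 22 53 0f 47 de 55
  t1: a2 cb 22 53 0f 22 0f de
  t2: a2 a9 cb d2 22 4c 53 7b
  t3: 22 4c 53 7b a2 a9 cb d2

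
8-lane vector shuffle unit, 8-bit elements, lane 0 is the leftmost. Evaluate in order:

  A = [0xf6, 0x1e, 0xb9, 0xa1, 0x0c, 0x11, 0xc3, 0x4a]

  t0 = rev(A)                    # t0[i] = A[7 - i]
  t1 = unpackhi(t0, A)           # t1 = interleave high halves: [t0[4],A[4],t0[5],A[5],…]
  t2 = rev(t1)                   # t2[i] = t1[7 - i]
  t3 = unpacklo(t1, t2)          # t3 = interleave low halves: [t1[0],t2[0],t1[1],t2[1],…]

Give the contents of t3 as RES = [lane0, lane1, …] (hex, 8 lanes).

t0 = [0x4a, 0xc3, 0x11, 0x0c, 0xa1, 0xb9, 0x1e, 0xf6]
t1 = [0xa1, 0x0c, 0xb9, 0x11, 0x1e, 0xc3, 0xf6, 0x4a]
t2 = [0x4a, 0xf6, 0xc3, 0x1e, 0x11, 0xb9, 0x0c, 0xa1]
t3 = [0xa1, 0x4a, 0x0c, 0xf6, 0xb9, 0xc3, 0x11, 0x1e]

RES = [0xa1, 0x4a, 0x0c, 0xf6, 0xb9, 0xc3, 0x11, 0x1e]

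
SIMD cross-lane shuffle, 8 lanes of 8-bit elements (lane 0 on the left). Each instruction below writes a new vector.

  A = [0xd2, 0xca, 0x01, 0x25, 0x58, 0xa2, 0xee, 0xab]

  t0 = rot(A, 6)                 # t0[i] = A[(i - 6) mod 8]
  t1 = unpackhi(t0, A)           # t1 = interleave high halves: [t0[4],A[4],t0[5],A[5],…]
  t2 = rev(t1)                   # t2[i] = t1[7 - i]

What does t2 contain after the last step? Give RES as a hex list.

RES = [ 0xab  0xca  0xee  0xd2  0xa2  0xab  0x58  0xee ]

→ t0 |01|25|58|a2|ee|ab|d2|ca|
→ t1 |ee|58|ab|a2|d2|ee|ca|ab|
→ t2 |ab|ca|ee|d2|a2|ab|58|ee|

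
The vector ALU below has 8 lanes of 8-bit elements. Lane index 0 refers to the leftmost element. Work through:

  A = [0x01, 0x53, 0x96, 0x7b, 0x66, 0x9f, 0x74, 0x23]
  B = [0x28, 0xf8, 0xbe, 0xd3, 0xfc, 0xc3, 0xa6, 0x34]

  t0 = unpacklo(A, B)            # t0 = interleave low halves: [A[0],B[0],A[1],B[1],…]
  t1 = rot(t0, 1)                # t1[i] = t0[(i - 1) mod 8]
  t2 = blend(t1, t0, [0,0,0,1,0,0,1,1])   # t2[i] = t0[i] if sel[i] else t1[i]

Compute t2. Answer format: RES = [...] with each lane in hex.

RES = [ 0xd3  0x01  0x28  0xf8  0xf8  0x96  0x7b  0xd3 ]

→ t0 |01|28|53|f8|96|be|7b|d3|
→ t1 |d3|01|28|53|f8|96|be|7b|
→ t2 |d3|01|28|f8|f8|96|7b|d3|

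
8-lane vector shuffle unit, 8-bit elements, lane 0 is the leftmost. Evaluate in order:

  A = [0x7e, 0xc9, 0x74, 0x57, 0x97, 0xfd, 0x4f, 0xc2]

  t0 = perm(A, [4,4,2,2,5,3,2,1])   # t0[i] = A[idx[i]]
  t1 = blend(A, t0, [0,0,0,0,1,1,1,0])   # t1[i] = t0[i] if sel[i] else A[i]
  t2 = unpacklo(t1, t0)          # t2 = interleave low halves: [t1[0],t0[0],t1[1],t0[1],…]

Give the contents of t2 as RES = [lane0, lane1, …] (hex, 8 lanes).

RES = [ 0x7e  0x97  0xc9  0x97  0x74  0x74  0x57  0x74 ]

t0 = [0x97, 0x97, 0x74, 0x74, 0xfd, 0x57, 0x74, 0xc9]
t1 = [0x7e, 0xc9, 0x74, 0x57, 0xfd, 0x57, 0x74, 0xc2]
t2 = [0x7e, 0x97, 0xc9, 0x97, 0x74, 0x74, 0x57, 0x74]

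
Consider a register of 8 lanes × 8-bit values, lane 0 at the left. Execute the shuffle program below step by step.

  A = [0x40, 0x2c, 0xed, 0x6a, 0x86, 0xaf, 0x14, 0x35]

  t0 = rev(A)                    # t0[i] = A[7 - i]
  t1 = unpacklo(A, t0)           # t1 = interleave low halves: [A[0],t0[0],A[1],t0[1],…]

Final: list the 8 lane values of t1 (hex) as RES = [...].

  t0: 35 14 af 86 6a ed 2c 40
  t1: 40 35 2c 14 ed af 6a 86

RES = [0x40, 0x35, 0x2c, 0x14, 0xed, 0xaf, 0x6a, 0x86]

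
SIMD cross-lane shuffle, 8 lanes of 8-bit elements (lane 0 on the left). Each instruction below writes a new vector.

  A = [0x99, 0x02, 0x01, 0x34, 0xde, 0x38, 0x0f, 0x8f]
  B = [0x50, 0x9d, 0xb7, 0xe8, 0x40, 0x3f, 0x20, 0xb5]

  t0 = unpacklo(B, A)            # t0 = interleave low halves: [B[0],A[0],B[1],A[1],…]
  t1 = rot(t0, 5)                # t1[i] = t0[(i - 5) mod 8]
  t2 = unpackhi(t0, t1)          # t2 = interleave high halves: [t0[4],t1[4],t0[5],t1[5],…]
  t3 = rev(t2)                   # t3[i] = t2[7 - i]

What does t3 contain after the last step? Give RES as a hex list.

RES = [ 0x9d  0x34  0x99  0xe8  0x50  0x01  0x34  0xb7 ]

t0 = [0x50, 0x99, 0x9d, 0x02, 0xb7, 0x01, 0xe8, 0x34]
t1 = [0x02, 0xb7, 0x01, 0xe8, 0x34, 0x50, 0x99, 0x9d]
t2 = [0xb7, 0x34, 0x01, 0x50, 0xe8, 0x99, 0x34, 0x9d]
t3 = [0x9d, 0x34, 0x99, 0xe8, 0x50, 0x01, 0x34, 0xb7]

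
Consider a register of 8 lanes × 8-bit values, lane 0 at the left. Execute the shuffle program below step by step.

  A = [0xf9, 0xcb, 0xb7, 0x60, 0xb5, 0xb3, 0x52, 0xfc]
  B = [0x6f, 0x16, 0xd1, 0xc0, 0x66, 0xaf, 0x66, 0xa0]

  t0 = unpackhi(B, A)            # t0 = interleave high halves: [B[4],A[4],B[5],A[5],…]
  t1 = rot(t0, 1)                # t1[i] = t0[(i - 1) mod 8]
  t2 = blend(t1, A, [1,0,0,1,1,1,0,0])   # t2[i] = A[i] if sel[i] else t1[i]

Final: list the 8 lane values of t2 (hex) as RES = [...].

  t0: 66 b5 af b3 66 52 a0 fc
  t1: fc 66 b5 af b3 66 52 a0
  t2: f9 66 b5 60 b5 b3 52 a0

RES = [0xf9, 0x66, 0xb5, 0x60, 0xb5, 0xb3, 0x52, 0xa0]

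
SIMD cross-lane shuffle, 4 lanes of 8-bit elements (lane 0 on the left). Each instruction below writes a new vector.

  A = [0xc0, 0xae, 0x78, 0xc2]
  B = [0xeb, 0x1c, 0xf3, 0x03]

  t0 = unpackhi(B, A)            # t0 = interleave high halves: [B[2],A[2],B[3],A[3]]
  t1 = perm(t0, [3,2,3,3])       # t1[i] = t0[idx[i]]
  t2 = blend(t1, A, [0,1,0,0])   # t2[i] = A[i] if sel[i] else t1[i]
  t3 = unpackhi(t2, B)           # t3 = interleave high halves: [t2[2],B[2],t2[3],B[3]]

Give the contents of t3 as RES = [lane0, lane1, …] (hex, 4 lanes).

→ t0 |f3|78|03|c2|
→ t1 |c2|03|c2|c2|
→ t2 |c2|ae|c2|c2|
→ t3 |c2|f3|c2|03|

RES = [ 0xc2  0xf3  0xc2  0x03 ]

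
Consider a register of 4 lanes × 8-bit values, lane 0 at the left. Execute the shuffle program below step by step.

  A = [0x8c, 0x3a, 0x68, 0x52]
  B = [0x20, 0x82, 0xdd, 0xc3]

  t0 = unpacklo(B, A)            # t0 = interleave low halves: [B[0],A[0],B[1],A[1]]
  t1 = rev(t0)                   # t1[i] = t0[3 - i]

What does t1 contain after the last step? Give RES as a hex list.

RES = [0x3a, 0x82, 0x8c, 0x20]

→ t0 |20|8c|82|3a|
→ t1 |3a|82|8c|20|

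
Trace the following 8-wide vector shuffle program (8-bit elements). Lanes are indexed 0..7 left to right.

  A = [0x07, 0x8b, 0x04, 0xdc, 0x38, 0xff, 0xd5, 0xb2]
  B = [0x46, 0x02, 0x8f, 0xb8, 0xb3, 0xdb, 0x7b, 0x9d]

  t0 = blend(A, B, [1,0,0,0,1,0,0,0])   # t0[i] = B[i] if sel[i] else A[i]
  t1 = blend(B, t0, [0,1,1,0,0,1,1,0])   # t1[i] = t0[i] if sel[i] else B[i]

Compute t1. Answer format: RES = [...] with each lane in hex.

RES = [ 0x46  0x8b  0x04  0xb8  0xb3  0xff  0xd5  0x9d ]

t0 = [0x46, 0x8b, 0x04, 0xdc, 0xb3, 0xff, 0xd5, 0xb2]
t1 = [0x46, 0x8b, 0x04, 0xb8, 0xb3, 0xff, 0xd5, 0x9d]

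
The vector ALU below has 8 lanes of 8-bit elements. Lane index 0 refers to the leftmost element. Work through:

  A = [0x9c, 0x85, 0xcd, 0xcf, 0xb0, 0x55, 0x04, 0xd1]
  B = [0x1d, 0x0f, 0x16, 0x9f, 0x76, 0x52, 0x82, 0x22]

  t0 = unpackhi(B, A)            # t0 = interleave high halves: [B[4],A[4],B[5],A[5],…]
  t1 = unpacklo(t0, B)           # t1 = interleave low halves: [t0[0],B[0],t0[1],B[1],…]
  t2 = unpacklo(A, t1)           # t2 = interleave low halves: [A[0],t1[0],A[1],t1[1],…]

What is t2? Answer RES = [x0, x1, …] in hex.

RES = [0x9c, 0x76, 0x85, 0x1d, 0xcd, 0xb0, 0xcf, 0x0f]

  t0: 76 b0 52 55 82 04 22 d1
  t1: 76 1d b0 0f 52 16 55 9f
  t2: 9c 76 85 1d cd b0 cf 0f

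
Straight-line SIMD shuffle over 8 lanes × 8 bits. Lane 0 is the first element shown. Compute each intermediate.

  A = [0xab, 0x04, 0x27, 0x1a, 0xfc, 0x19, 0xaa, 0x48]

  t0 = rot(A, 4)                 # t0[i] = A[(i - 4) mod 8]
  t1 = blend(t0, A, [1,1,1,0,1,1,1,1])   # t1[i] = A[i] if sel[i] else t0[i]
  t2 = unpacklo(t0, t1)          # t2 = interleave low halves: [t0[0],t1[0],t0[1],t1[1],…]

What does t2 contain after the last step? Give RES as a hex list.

  t0: fc 19 aa 48 ab 04 27 1a
  t1: ab 04 27 48 fc 19 aa 48
  t2: fc ab 19 04 aa 27 48 48

RES = [0xfc, 0xab, 0x19, 0x04, 0xaa, 0x27, 0x48, 0x48]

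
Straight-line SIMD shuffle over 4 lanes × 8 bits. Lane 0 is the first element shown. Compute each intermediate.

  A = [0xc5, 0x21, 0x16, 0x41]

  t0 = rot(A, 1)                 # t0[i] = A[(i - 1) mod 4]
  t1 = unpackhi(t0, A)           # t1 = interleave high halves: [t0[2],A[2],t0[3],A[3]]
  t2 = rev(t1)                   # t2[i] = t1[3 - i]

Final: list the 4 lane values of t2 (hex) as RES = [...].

  t0: 41 c5 21 16
  t1: 21 16 16 41
  t2: 41 16 16 21

RES = [ 0x41  0x16  0x16  0x21 ]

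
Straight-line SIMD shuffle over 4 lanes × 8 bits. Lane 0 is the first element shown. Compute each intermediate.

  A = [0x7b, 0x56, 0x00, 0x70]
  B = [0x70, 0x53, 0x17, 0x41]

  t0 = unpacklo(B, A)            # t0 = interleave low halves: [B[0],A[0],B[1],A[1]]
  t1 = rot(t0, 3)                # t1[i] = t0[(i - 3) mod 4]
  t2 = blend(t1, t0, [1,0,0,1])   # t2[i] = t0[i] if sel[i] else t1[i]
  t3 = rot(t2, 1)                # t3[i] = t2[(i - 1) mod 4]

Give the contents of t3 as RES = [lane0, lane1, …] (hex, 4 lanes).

  t0: 70 7b 53 56
  t1: 7b 53 56 70
  t2: 70 53 56 56
  t3: 56 70 53 56

RES = [ 0x56  0x70  0x53  0x56 ]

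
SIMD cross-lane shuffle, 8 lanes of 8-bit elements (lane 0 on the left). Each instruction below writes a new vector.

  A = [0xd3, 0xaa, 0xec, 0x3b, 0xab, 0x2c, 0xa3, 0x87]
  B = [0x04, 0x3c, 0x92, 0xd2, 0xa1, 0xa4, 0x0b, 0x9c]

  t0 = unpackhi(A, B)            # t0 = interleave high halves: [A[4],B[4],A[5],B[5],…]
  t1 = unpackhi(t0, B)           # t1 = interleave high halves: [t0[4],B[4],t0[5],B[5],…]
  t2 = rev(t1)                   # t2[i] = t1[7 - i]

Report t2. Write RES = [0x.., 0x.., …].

t0 = [0xab, 0xa1, 0x2c, 0xa4, 0xa3, 0x0b, 0x87, 0x9c]
t1 = [0xa3, 0xa1, 0x0b, 0xa4, 0x87, 0x0b, 0x9c, 0x9c]
t2 = [0x9c, 0x9c, 0x0b, 0x87, 0xa4, 0x0b, 0xa1, 0xa3]

RES = [ 0x9c  0x9c  0x0b  0x87  0xa4  0x0b  0xa1  0xa3 ]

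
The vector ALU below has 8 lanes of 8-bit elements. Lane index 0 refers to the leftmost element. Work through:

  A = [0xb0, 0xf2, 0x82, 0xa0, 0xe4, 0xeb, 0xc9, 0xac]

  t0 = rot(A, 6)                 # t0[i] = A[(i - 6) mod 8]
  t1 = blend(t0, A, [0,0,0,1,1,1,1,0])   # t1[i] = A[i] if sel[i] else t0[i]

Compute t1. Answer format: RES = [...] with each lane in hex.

RES = [0x82, 0xa0, 0xe4, 0xa0, 0xe4, 0xeb, 0xc9, 0xf2]

→ t0 |82|a0|e4|eb|c9|ac|b0|f2|
→ t1 |82|a0|e4|a0|e4|eb|c9|f2|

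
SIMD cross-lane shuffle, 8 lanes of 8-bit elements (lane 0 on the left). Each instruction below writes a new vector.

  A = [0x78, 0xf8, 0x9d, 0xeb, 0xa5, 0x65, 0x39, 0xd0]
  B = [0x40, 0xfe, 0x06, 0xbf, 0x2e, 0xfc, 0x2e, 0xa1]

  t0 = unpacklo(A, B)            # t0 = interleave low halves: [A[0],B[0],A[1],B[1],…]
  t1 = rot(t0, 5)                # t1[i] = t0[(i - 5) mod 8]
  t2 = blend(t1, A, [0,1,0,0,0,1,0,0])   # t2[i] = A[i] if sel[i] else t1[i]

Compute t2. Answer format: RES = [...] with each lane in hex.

RES = [ 0xfe  0xf8  0x06  0xeb  0xbf  0x65  0x40  0xf8 ]

→ t0 |78|40|f8|fe|9d|06|eb|bf|
→ t1 |fe|9d|06|eb|bf|78|40|f8|
→ t2 |fe|f8|06|eb|bf|65|40|f8|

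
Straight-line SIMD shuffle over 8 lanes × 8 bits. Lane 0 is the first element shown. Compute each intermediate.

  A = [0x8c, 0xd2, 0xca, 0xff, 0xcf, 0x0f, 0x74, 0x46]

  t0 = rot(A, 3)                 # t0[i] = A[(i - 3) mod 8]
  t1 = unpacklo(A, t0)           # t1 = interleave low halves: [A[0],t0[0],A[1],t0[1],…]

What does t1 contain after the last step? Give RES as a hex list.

t0 = [0x0f, 0x74, 0x46, 0x8c, 0xd2, 0xca, 0xff, 0xcf]
t1 = [0x8c, 0x0f, 0xd2, 0x74, 0xca, 0x46, 0xff, 0x8c]

RES = [0x8c, 0x0f, 0xd2, 0x74, 0xca, 0x46, 0xff, 0x8c]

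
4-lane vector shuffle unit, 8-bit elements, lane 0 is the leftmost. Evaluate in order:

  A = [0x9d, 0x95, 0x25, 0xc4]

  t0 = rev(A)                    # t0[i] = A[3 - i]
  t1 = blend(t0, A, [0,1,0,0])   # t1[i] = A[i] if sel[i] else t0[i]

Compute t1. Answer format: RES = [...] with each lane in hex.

RES = [ 0xc4  0x95  0x95  0x9d ]

t0 = [0xc4, 0x25, 0x95, 0x9d]
t1 = [0xc4, 0x95, 0x95, 0x9d]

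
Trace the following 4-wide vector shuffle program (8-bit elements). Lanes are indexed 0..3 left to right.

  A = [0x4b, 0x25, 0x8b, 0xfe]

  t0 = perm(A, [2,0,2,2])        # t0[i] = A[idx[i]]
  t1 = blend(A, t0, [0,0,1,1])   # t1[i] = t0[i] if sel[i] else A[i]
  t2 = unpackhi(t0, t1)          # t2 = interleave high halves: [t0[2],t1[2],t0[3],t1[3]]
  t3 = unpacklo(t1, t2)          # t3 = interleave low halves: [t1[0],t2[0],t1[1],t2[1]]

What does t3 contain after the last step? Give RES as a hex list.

RES = [ 0x4b  0x8b  0x25  0x8b ]

t0 = [0x8b, 0x4b, 0x8b, 0x8b]
t1 = [0x4b, 0x25, 0x8b, 0x8b]
t2 = [0x8b, 0x8b, 0x8b, 0x8b]
t3 = [0x4b, 0x8b, 0x25, 0x8b]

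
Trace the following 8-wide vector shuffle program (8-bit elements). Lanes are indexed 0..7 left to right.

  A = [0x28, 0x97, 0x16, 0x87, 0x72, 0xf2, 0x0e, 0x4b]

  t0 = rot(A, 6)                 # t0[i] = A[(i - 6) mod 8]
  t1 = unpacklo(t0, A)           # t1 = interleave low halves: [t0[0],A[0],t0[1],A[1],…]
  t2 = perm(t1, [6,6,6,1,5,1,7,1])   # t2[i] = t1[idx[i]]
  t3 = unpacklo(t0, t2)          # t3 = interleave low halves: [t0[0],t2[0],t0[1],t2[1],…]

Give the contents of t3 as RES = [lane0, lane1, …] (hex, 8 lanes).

RES = [ 0x16  0xf2  0x87  0xf2  0x72  0xf2  0xf2  0x28 ]

→ t0 |16|87|72|f2|0e|4b|28|97|
→ t1 |16|28|87|97|72|16|f2|87|
→ t2 |f2|f2|f2|28|16|28|87|28|
→ t3 |16|f2|87|f2|72|f2|f2|28|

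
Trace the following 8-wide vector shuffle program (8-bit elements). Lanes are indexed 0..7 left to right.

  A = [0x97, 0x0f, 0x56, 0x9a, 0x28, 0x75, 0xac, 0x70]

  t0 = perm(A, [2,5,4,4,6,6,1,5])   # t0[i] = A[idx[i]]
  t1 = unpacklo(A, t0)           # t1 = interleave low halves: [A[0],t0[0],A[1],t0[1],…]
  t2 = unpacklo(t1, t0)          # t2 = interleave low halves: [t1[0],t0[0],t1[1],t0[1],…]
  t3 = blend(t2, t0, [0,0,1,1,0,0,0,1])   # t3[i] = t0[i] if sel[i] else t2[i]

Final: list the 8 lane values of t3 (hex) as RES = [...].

RES = [0x97, 0x56, 0x28, 0x28, 0x0f, 0x28, 0x75, 0x75]

  t0: 56 75 28 28 ac ac 0f 75
  t1: 97 56 0f 75 56 28 9a 28
  t2: 97 56 56 75 0f 28 75 28
  t3: 97 56 28 28 0f 28 75 75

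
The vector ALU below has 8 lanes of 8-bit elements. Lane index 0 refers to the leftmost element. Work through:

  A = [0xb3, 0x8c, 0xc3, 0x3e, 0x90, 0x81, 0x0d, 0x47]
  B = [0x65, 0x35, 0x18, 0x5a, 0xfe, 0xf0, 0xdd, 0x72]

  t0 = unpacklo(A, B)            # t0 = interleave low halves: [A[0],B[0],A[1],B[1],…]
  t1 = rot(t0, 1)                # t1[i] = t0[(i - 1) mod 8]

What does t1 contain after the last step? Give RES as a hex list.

RES = [0x5a, 0xb3, 0x65, 0x8c, 0x35, 0xc3, 0x18, 0x3e]

t0 = [0xb3, 0x65, 0x8c, 0x35, 0xc3, 0x18, 0x3e, 0x5a]
t1 = [0x5a, 0xb3, 0x65, 0x8c, 0x35, 0xc3, 0x18, 0x3e]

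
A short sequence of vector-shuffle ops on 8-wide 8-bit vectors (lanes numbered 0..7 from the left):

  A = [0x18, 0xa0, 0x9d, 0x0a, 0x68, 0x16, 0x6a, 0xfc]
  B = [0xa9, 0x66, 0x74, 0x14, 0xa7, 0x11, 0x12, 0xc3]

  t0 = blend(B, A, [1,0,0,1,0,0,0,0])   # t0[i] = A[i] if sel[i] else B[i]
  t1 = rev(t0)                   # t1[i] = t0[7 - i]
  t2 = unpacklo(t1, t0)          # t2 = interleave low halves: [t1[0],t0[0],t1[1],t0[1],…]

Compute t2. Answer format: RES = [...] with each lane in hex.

RES = [ 0xc3  0x18  0x12  0x66  0x11  0x74  0xa7  0x0a ]

→ t0 |18|66|74|0a|a7|11|12|c3|
→ t1 |c3|12|11|a7|0a|74|66|18|
→ t2 |c3|18|12|66|11|74|a7|0a|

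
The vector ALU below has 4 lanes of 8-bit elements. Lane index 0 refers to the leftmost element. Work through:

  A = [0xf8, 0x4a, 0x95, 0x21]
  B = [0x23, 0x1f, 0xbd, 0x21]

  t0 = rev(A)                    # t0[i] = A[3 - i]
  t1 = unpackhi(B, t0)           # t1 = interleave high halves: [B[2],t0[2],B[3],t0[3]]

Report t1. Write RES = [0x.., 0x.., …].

RES = [0xbd, 0x4a, 0x21, 0xf8]

→ t0 |21|95|4a|f8|
→ t1 |bd|4a|21|f8|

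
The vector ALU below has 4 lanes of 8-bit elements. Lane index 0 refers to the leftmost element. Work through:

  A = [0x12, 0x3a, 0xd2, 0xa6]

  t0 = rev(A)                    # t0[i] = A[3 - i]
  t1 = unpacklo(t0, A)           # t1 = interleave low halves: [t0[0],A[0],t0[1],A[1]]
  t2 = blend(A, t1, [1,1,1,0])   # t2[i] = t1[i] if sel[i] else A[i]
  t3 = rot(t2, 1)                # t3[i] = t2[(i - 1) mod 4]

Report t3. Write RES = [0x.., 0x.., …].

RES = [0xa6, 0xa6, 0x12, 0xd2]

  t0: a6 d2 3a 12
  t1: a6 12 d2 3a
  t2: a6 12 d2 a6
  t3: a6 a6 12 d2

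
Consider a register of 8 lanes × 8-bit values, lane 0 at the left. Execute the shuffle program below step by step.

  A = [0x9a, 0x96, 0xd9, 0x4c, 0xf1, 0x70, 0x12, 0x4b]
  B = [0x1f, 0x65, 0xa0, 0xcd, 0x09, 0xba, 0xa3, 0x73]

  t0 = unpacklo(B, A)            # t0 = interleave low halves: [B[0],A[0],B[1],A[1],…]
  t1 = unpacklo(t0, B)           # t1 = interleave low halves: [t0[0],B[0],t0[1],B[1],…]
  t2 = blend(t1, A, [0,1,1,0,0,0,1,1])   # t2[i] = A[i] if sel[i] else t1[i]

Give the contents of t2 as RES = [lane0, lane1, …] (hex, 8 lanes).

RES = [ 0x1f  0x96  0xd9  0x65  0x65  0xa0  0x12  0x4b ]

→ t0 |1f|9a|65|96|a0|d9|cd|4c|
→ t1 |1f|1f|9a|65|65|a0|96|cd|
→ t2 |1f|96|d9|65|65|a0|12|4b|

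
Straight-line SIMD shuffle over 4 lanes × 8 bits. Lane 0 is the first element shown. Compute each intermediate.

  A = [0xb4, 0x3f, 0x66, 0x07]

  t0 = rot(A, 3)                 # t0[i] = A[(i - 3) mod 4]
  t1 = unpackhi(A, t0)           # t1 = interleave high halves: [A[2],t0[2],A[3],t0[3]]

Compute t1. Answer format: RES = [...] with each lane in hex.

RES = [0x66, 0x07, 0x07, 0xb4]

→ t0 |3f|66|07|b4|
→ t1 |66|07|07|b4|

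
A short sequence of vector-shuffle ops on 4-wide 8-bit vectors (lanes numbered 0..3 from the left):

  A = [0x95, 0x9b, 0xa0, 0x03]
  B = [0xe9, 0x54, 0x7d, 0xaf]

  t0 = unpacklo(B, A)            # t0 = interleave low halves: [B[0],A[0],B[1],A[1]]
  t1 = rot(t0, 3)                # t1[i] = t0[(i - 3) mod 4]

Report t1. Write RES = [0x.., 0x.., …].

RES = [ 0x95  0x54  0x9b  0xe9 ]

  t0: e9 95 54 9b
  t1: 95 54 9b e9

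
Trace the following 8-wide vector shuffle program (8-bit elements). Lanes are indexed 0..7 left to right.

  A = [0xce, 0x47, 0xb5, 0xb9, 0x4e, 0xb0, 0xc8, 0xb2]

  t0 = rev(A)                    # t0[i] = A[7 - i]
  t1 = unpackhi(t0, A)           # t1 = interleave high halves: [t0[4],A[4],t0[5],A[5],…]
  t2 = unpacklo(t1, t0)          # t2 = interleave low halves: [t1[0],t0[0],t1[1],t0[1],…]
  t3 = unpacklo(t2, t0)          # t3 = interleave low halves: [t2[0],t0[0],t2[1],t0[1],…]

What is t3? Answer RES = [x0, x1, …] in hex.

→ t0 |b2|c8|b0|4e|b9|b5|47|ce|
→ t1 |b9|4e|b5|b0|47|c8|ce|b2|
→ t2 |b9|b2|4e|c8|b5|b0|b0|4e|
→ t3 |b9|b2|b2|c8|4e|b0|c8|4e|

RES = [0xb9, 0xb2, 0xb2, 0xc8, 0x4e, 0xb0, 0xc8, 0x4e]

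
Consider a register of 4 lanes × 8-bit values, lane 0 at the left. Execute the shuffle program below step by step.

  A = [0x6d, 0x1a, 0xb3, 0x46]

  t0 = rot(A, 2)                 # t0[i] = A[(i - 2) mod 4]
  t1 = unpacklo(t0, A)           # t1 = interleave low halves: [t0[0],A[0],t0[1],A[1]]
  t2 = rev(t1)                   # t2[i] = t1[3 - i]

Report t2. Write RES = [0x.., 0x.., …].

RES = [0x1a, 0x46, 0x6d, 0xb3]

t0 = [0xb3, 0x46, 0x6d, 0x1a]
t1 = [0xb3, 0x6d, 0x46, 0x1a]
t2 = [0x1a, 0x46, 0x6d, 0xb3]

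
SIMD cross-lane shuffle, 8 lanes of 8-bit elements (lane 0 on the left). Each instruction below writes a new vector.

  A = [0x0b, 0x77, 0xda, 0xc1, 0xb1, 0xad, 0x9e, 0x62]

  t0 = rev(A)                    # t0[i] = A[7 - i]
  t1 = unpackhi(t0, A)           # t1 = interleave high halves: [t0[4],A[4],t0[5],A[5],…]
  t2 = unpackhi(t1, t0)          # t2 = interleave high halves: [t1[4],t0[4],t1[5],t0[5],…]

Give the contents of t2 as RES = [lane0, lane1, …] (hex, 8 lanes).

t0 = [0x62, 0x9e, 0xad, 0xb1, 0xc1, 0xda, 0x77, 0x0b]
t1 = [0xc1, 0xb1, 0xda, 0xad, 0x77, 0x9e, 0x0b, 0x62]
t2 = [0x77, 0xc1, 0x9e, 0xda, 0x0b, 0x77, 0x62, 0x0b]

RES = [ 0x77  0xc1  0x9e  0xda  0x0b  0x77  0x62  0x0b ]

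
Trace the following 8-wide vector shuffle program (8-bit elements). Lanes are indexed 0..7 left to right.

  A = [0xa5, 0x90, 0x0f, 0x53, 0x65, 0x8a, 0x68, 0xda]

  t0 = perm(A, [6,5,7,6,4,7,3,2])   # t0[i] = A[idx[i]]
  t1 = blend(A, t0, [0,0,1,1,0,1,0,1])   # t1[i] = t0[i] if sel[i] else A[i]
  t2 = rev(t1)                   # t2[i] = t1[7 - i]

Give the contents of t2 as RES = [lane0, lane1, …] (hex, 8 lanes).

RES = [ 0x0f  0x68  0xda  0x65  0x68  0xda  0x90  0xa5 ]

  t0: 68 8a da 68 65 da 53 0f
  t1: a5 90 da 68 65 da 68 0f
  t2: 0f 68 da 65 68 da 90 a5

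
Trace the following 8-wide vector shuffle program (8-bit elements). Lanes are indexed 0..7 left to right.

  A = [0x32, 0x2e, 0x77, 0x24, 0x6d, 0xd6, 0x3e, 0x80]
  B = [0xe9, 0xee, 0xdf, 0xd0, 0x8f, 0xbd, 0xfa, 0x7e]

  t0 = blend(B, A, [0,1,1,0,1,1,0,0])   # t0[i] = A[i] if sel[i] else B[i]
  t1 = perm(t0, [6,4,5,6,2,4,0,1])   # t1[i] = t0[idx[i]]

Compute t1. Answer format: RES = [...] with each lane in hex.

RES = [ 0xfa  0x6d  0xd6  0xfa  0x77  0x6d  0xe9  0x2e ]

→ t0 |e9|2e|77|d0|6d|d6|fa|7e|
→ t1 |fa|6d|d6|fa|77|6d|e9|2e|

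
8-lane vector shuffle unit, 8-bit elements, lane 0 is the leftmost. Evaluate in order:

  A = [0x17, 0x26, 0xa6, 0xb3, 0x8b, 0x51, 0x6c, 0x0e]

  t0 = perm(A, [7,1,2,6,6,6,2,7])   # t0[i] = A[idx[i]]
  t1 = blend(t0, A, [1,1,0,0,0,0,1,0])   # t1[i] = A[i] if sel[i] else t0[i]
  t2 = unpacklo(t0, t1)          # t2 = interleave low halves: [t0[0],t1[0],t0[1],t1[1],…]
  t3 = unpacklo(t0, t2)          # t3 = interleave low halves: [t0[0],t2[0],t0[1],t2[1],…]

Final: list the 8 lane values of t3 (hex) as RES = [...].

RES = [ 0x0e  0x0e  0x26  0x17  0xa6  0x26  0x6c  0x26 ]

  t0: 0e 26 a6 6c 6c 6c a6 0e
  t1: 17 26 a6 6c 6c 6c 6c 0e
  t2: 0e 17 26 26 a6 a6 6c 6c
  t3: 0e 0e 26 17 a6 26 6c 26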